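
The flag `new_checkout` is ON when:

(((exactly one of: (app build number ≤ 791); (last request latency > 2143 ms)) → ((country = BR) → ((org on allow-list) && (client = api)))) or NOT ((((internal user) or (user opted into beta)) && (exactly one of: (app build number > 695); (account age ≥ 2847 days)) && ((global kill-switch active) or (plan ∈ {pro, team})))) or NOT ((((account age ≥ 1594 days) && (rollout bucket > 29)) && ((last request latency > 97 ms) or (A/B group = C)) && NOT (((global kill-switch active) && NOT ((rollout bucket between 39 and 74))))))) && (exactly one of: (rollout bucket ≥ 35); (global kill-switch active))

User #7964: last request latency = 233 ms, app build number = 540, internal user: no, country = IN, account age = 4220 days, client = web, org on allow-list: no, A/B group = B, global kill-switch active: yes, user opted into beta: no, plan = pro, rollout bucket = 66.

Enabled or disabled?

Atomic conditions:
  app build number ≤ 791: 540 ≤ 791 is true
  last request latency > 2143 ms: 233 > 2143 is false
  country = BR: IN == BR is false
  org on allow-list: no → false
  client = api: web == api is false
  internal user: no → false
  user opted into beta: no → false
  app build number > 695: 540 > 695 is false
  account age ≥ 2847 days: 4220 ≥ 2847 is true
  global kill-switch active: yes → true
  plan ∈ {pro, team}: pro is in the set → true
  account age ≥ 1594 days: 4220 ≥ 1594 is true
  rollout bucket > 29: 66 > 29 is true
  last request latency > 97 ms: 233 > 97 is true
  A/B group = C: B == C is false
  rollout bucket between 39 and 74: 66 in [39, 74] is true
  rollout bucket ≥ 35: 66 ≥ 35 is true
Combine:
[1.1.1] exactly-one(true, false) = true
[1.1.2.2] false AND false = false
[1.1.2] false → false (antecedent false ⇒ implication holds) = true
[1.1] true → true = true
[1.2.1.1] false OR false = false
[1.2.1.2] exactly-one(false, true) = true
[1.2.1.3] true OR true = true
[1.2.1] false AND true AND true = false
[1.2] NOT false = true
[1.3.1.1] true AND true = true
[1.3.1.2] true OR false = true
[1.3.1.3.1.2] NOT true = false
[1.3.1.3.1] true AND false = false
[1.3.1.3] NOT false = true
[1.3.1] true AND true AND true = true
[1.3] NOT true = false
[1] true OR true OR false = true
[2] exactly-one(true, true) = false
[root] true AND false = false
Overall: false → disabled

Disabled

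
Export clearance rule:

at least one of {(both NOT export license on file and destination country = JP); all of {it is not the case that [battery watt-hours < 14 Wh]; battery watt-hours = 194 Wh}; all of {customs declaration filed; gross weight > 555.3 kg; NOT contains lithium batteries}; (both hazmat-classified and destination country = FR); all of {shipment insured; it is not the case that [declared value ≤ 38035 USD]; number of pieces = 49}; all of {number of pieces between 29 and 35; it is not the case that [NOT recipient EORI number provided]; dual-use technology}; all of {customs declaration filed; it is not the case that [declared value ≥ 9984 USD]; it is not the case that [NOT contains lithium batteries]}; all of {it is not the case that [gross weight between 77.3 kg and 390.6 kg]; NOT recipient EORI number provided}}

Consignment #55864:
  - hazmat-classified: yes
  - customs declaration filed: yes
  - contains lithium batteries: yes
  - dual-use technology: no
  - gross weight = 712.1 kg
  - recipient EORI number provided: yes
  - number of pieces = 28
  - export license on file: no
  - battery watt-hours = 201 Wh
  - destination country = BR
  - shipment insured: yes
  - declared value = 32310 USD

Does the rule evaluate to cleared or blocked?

Blocked

Atomic conditions:
  NOT export license on file: no → true
  destination country = JP: BR == JP is false
  battery watt-hours < 14 Wh: 201 < 14 is false
  battery watt-hours = 194 Wh: 201 == 194 is false
  customs declaration filed: yes → true
  gross weight > 555.3 kg: 712.1 > 555.3 is true
  NOT contains lithium batteries: yes → false
  hazmat-classified: yes → true
  destination country = FR: BR == FR is false
  shipment insured: yes → true
  declared value ≤ 38035 USD: 32310 ≤ 38035 is true
  number of pieces = 49: 28 == 49 is false
  number of pieces between 29 and 35: 28 in [29, 35] is false
  NOT recipient EORI number provided: yes → false
  dual-use technology: no → false
  declared value ≥ 9984 USD: 32310 ≥ 9984 is true
  gross weight between 77.3 kg and 390.6 kg: 712.1 in [77.3, 390.6] is false
Combine:
[1] true AND false = false
[2.1] NOT false = true
[2] true AND false = false
[3] true AND true AND false = false
[4] true AND false = false
[5.2] NOT true = false
[5] true AND false AND false = false
[6.2] NOT false = true
[6] false AND true AND false = false
[7.2] NOT true = false
[7.3] NOT false = true
[7] true AND false AND true = false
[8.1] NOT false = true
[8] true AND false = false
[root] false OR false OR false OR false OR false OR false OR false OR false = false
Overall: false → blocked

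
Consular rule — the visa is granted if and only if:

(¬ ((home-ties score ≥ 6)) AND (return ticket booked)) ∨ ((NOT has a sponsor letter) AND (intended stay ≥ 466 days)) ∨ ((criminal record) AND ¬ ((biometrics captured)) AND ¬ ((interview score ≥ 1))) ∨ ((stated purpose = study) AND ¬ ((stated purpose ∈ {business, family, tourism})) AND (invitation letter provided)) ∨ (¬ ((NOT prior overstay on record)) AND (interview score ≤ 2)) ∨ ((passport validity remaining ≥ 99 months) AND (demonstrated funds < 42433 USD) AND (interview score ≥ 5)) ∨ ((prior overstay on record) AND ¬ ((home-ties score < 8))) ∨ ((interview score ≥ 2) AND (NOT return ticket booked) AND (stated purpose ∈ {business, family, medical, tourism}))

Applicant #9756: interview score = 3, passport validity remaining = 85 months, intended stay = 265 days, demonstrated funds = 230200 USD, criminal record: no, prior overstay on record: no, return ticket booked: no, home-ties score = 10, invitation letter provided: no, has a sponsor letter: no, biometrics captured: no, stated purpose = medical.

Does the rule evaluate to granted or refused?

Granted

Atomic conditions:
  home-ties score ≥ 6: 10 ≥ 6 is true
  return ticket booked: no → false
  NOT has a sponsor letter: no → true
  intended stay ≥ 466 days: 265 ≥ 466 is false
  criminal record: no → false
  biometrics captured: no → false
  interview score ≥ 1: 3 ≥ 1 is true
  stated purpose = study: medical == study is false
  stated purpose ∈ {business, family, tourism}: medical is not in the set → false
  invitation letter provided: no → false
  NOT prior overstay on record: no → true
  interview score ≤ 2: 3 ≤ 2 is false
  passport validity remaining ≥ 99 months: 85 ≥ 99 is false
  demonstrated funds < 42433 USD: 230200 < 42433 is false
  interview score ≥ 5: 3 ≥ 5 is false
  prior overstay on record: no → false
  home-ties score < 8: 10 < 8 is false
  interview score ≥ 2: 3 ≥ 2 is true
  NOT return ticket booked: no → true
  stated purpose ∈ {business, family, medical, tourism}: medical is in the set → true
Combine:
[1.1] NOT true = false
[1] false AND false = false
[2] true AND false = false
[3.2] NOT false = true
[3.3] NOT true = false
[3] false AND true AND false = false
[4.2] NOT false = true
[4] false AND true AND false = false
[5.1] NOT true = false
[5] false AND false = false
[6] false AND false AND false = false
[7.2] NOT false = true
[7] false AND true = false
[8] true AND true AND true = true
[root] false OR false OR false OR false OR false OR false OR false OR true = true
Overall: true → granted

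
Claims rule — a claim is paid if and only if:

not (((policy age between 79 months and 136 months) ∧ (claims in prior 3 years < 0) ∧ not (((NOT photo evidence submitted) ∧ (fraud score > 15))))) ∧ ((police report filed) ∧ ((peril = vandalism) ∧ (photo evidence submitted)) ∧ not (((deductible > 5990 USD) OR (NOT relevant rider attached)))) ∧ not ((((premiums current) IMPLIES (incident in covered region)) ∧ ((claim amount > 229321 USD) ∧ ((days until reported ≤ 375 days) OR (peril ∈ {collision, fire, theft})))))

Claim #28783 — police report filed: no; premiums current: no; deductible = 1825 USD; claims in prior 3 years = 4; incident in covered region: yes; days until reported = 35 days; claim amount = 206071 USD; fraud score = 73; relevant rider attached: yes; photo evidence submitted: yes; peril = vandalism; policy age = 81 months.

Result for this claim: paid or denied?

Denied

Atomic conditions:
  policy age between 79 months and 136 months: 81 in [79, 136] is true
  claims in prior 3 years < 0: 4 < 0 is false
  NOT photo evidence submitted: yes → false
  fraud score > 15: 73 > 15 is true
  police report filed: no → false
  peril = vandalism: vandalism == vandalism is true
  photo evidence submitted: yes → true
  deductible > 5990 USD: 1825 > 5990 is false
  NOT relevant rider attached: yes → false
  premiums current: no → false
  incident in covered region: yes → true
  claim amount > 229321 USD: 206071 > 229321 is false
  days until reported ≤ 375 days: 35 ≤ 375 is true
  peril ∈ {collision, fire, theft}: vandalism is not in the set → false
Combine:
[1.1.3.1] false AND true = false
[1.1.3] NOT false = true
[1.1] true AND false AND true = false
[1] NOT false = true
[2.2] true AND true = true
[2.3.1] false OR false = false
[2.3] NOT false = true
[2] false AND true AND true = false
[3.1.1] false → true (antecedent false ⇒ implication holds) = true
[3.1.2.2] true OR false = true
[3.1.2] false AND true = false
[3.1] true AND false = false
[3] NOT false = true
[root] true AND false AND true = false
Overall: false → denied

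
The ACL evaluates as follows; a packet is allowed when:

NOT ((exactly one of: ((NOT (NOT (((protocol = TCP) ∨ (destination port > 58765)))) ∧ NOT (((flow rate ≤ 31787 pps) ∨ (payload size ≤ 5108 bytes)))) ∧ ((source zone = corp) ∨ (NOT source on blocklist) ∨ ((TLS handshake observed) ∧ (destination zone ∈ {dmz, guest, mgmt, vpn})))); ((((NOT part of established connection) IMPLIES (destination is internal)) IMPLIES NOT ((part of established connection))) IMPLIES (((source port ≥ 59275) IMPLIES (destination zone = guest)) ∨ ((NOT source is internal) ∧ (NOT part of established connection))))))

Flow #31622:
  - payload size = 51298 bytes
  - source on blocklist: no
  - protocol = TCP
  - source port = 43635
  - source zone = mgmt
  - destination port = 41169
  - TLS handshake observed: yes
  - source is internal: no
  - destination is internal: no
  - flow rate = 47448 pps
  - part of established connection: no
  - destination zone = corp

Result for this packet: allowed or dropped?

Allowed

Atomic conditions:
  protocol = TCP: TCP == TCP is true
  destination port > 58765: 41169 > 58765 is false
  flow rate ≤ 31787 pps: 47448 ≤ 31787 is false
  payload size ≤ 5108 bytes: 51298 ≤ 5108 is false
  source zone = corp: mgmt == corp is false
  NOT source on blocklist: no → true
  TLS handshake observed: yes → true
  destination zone ∈ {dmz, guest, mgmt, vpn}: corp is not in the set → false
  NOT part of established connection: no → true
  destination is internal: no → false
  part of established connection: no → false
  source port ≥ 59275: 43635 ≥ 59275 is false
  destination zone = guest: corp == guest is false
  NOT source is internal: no → true
Combine:
[1.1.1.1.1.1] true OR false = true
[1.1.1.1.1] NOT true = false
[1.1.1.1] NOT false = true
[1.1.1.2.1] false OR false = false
[1.1.1.2] NOT false = true
[1.1.1] true AND true = true
[1.1.2.3] true AND false = false
[1.1.2] false OR true OR false = true
[1.1] true AND true = true
[1.2.1.1] true → false = false
[1.2.1.2] NOT false = true
[1.2.1] false → true (antecedent false ⇒ implication holds) = true
[1.2.2.1] false → false (antecedent false ⇒ implication holds) = true
[1.2.2.2] true AND true = true
[1.2.2] true OR true = true
[1.2] true → true = true
[1] exactly-one(true, true) = false
[root] NOT false = true
Overall: true → allowed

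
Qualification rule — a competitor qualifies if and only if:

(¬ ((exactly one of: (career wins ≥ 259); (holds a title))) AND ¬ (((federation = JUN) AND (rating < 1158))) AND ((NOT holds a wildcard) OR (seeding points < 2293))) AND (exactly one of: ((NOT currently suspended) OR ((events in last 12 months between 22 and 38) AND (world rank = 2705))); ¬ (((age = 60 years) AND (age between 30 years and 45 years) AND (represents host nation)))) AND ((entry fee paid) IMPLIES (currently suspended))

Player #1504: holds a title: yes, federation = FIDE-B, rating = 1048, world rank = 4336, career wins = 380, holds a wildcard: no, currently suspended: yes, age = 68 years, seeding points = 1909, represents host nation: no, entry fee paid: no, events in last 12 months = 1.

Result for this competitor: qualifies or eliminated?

Qualifies

Atomic conditions:
  career wins ≥ 259: 380 ≥ 259 is true
  holds a title: yes → true
  federation = JUN: FIDE-B == JUN is false
  rating < 1158: 1048 < 1158 is true
  NOT holds a wildcard: no → true
  seeding points < 2293: 1909 < 2293 is true
  NOT currently suspended: yes → false
  events in last 12 months between 22 and 38: 1 in [22, 38] is false
  world rank = 2705: 4336 == 2705 is false
  age = 60 years: 68 == 60 is false
  age between 30 years and 45 years: 68 in [30, 45] is false
  represents host nation: no → false
  entry fee paid: no → false
  currently suspended: yes → true
Combine:
[1.1.1] exactly-one(true, true) = false
[1.1] NOT false = true
[1.2.1] false AND true = false
[1.2] NOT false = true
[1.3] true OR true = true
[1] true AND true AND true = true
[2.1.2] false AND false = false
[2.1] false OR false = false
[2.2.1] false AND false AND false = false
[2.2] NOT false = true
[2] exactly-one(false, true) = true
[3] false → true (antecedent false ⇒ implication holds) = true
[root] true AND true AND true = true
Overall: true → qualifies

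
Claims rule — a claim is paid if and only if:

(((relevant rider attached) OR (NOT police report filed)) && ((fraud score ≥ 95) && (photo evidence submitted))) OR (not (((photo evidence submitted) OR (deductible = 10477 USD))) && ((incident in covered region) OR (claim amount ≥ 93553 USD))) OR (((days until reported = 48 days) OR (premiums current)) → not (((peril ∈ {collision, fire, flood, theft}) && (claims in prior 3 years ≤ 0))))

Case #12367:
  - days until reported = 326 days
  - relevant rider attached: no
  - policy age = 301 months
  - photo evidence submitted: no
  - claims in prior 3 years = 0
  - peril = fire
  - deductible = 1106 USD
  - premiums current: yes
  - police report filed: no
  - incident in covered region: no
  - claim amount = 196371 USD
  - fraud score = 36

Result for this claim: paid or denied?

Paid

Atomic conditions:
  relevant rider attached: no → false
  NOT police report filed: no → true
  fraud score ≥ 95: 36 ≥ 95 is false
  photo evidence submitted: no → false
  deductible = 10477 USD: 1106 == 10477 is false
  incident in covered region: no → false
  claim amount ≥ 93553 USD: 196371 ≥ 93553 is true
  days until reported = 48 days: 326 == 48 is false
  premiums current: yes → true
  peril ∈ {collision, fire, flood, theft}: fire is in the set → true
  claims in prior 3 years ≤ 0: 0 ≤ 0 is true
Combine:
[1.1] false OR true = true
[1.2] false AND false = false
[1] true AND false = false
[2.1.1] false OR false = false
[2.1] NOT false = true
[2.2] false OR true = true
[2] true AND true = true
[3.1] false OR true = true
[3.2.1] true AND true = true
[3.2] NOT true = false
[3] true → false = false
[root] false OR true OR false = true
Overall: true → paid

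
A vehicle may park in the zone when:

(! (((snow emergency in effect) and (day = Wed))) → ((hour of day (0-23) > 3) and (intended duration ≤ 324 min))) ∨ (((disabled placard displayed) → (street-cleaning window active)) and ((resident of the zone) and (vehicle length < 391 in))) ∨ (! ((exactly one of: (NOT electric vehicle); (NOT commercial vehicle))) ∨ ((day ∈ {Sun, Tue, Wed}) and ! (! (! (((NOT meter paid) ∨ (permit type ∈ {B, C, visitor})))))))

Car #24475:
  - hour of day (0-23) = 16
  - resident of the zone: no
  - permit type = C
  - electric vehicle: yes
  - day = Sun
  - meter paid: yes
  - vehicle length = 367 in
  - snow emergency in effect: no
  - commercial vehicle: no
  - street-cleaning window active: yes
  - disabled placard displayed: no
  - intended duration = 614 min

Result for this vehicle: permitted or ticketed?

Ticketed

Atomic conditions:
  snow emergency in effect: no → false
  day = Wed: Sun == Wed is false
  hour of day (0-23) > 3: 16 > 3 is true
  intended duration ≤ 324 min: 614 ≤ 324 is false
  disabled placard displayed: no → false
  street-cleaning window active: yes → true
  resident of the zone: no → false
  vehicle length < 391 in: 367 < 391 is true
  NOT electric vehicle: yes → false
  NOT commercial vehicle: no → true
  day ∈ {Sun, Tue, Wed}: Sun is in the set → true
  NOT meter paid: yes → false
  permit type ∈ {B, C, visitor}: C is in the set → true
Combine:
[1.1.1] false AND false = false
[1.1] NOT false = true
[1.2] true AND false = false
[1] true → false = false
[2.1] false → true (antecedent false ⇒ implication holds) = true
[2.2] false AND true = false
[2] true AND false = false
[3.1.1] exactly-one(false, true) = true
[3.1] NOT true = false
[3.2.2.1.1.1] false OR true = true
[3.2.2.1.1] NOT true = false
[3.2.2.1] NOT false = true
[3.2.2] NOT true = false
[3.2] true AND false = false
[3] false OR false = false
[root] false OR false OR false = false
Overall: false → ticketed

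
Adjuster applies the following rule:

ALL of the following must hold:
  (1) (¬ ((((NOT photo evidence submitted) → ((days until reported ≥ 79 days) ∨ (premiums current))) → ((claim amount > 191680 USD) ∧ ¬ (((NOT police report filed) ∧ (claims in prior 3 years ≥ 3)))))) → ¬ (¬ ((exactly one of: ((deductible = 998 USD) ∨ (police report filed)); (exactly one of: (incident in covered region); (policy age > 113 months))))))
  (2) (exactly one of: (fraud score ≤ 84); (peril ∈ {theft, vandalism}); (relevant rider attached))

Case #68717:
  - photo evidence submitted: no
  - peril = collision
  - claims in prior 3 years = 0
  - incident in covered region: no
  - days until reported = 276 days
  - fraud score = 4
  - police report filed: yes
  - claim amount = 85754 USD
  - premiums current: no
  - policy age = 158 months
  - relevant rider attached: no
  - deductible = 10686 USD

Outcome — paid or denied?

Denied

Atomic conditions:
  NOT photo evidence submitted: no → true
  days until reported ≥ 79 days: 276 ≥ 79 is true
  premiums current: no → false
  claim amount > 191680 USD: 85754 > 191680 is false
  NOT police report filed: yes → false
  claims in prior 3 years ≥ 3: 0 ≥ 3 is false
  deductible = 998 USD: 10686 == 998 is false
  police report filed: yes → true
  incident in covered region: no → false
  policy age > 113 months: 158 > 113 is true
  fraud score ≤ 84: 4 ≤ 84 is true
  peril ∈ {theft, vandalism}: collision is not in the set → false
  relevant rider attached: no → false
Combine:
[1.1.1.1.2] true OR false = true
[1.1.1.1] true → true = true
[1.1.1.2.2.1] false AND false = false
[1.1.1.2.2] NOT false = true
[1.1.1.2] false AND true = false
[1.1.1] true → false = false
[1.1] NOT false = true
[1.2.1.1.1] false OR true = true
[1.2.1.1.2] exactly-one(false, true) = true
[1.2.1.1] exactly-one(true, true) = false
[1.2.1] NOT false = true
[1.2] NOT true = false
[1] true → false = false
[2] exactly-one(true, false, false) = true
[root] false AND true = false
Overall: false → denied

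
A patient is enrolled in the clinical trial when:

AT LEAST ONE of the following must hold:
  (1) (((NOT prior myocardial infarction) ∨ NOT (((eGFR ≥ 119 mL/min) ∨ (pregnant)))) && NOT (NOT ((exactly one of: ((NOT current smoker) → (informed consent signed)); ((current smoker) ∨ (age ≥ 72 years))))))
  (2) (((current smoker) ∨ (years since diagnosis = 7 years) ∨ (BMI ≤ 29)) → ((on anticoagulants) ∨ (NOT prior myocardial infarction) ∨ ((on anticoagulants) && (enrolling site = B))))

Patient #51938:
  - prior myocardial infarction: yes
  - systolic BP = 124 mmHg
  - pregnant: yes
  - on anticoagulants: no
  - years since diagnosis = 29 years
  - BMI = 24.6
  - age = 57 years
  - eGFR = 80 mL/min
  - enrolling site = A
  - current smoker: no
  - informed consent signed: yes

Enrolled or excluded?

Excluded

Atomic conditions:
  NOT prior myocardial infarction: yes → false
  eGFR ≥ 119 mL/min: 80 ≥ 119 is false
  pregnant: yes → true
  NOT current smoker: no → true
  informed consent signed: yes → true
  current smoker: no → false
  age ≥ 72 years: 57 ≥ 72 is false
  years since diagnosis = 7 years: 29 == 7 is false
  BMI ≤ 29: 24.6 ≤ 29 is true
  on anticoagulants: no → false
  enrolling site = B: A == B is false
Combine:
[1.1.2.1] false OR true = true
[1.1.2] NOT true = false
[1.1] false OR false = false
[1.2.1.1.1] true → true = true
[1.2.1.1.2] false OR false = false
[1.2.1.1] exactly-one(true, false) = true
[1.2.1] NOT true = false
[1.2] NOT false = true
[1] false AND true = false
[2.1] false OR false OR true = true
[2.2.3] false AND false = false
[2.2] false OR false OR false = false
[2] true → false = false
[root] false OR false = false
Overall: false → excluded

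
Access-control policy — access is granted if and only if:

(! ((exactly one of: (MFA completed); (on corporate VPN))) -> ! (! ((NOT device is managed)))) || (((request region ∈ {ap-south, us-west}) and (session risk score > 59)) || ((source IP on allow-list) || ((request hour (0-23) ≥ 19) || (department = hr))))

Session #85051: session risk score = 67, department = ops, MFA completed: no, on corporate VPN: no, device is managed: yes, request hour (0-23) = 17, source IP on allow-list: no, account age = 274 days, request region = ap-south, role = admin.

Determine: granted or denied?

Granted

Atomic conditions:
  MFA completed: no → false
  on corporate VPN: no → false
  NOT device is managed: yes → false
  request region ∈ {ap-south, us-west}: ap-south is in the set → true
  session risk score > 59: 67 > 59 is true
  source IP on allow-list: no → false
  request hour (0-23) ≥ 19: 17 ≥ 19 is false
  department = hr: ops == hr is false
Combine:
[1.1.1] exactly-one(false, false) = false
[1.1] NOT false = true
[1.2.1] NOT false = true
[1.2] NOT true = false
[1] true → false = false
[2.1] true AND true = true
[2.2.2] false OR false = false
[2.2] false OR false = false
[2] true OR false = true
[root] false OR true = true
Overall: true → granted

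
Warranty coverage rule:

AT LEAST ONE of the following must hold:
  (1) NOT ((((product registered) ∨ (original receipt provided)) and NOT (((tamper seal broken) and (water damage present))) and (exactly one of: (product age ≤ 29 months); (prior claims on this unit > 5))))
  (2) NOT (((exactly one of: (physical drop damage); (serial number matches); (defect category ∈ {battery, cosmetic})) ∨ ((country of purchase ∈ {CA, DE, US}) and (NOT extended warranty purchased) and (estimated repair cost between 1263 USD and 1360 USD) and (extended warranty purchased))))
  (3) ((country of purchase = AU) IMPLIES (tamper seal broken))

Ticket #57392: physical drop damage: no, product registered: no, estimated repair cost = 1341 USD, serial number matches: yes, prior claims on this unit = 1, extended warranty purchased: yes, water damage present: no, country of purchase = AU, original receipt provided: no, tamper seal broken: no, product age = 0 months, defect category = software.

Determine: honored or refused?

Honored

Atomic conditions:
  product registered: no → false
  original receipt provided: no → false
  tamper seal broken: no → false
  water damage present: no → false
  product age ≤ 29 months: 0 ≤ 29 is true
  prior claims on this unit > 5: 1 > 5 is false
  physical drop damage: no → false
  serial number matches: yes → true
  defect category ∈ {battery, cosmetic}: software is not in the set → false
  country of purchase ∈ {CA, DE, US}: AU is not in the set → false
  NOT extended warranty purchased: yes → false
  estimated repair cost between 1263 USD and 1360 USD: 1341 in [1263, 1360] is true
  extended warranty purchased: yes → true
  country of purchase = AU: AU == AU is true
Combine:
[1.1.1] false OR false = false
[1.1.2.1] false AND false = false
[1.1.2] NOT false = true
[1.1.3] exactly-one(true, false) = true
[1.1] false AND true AND true = false
[1] NOT false = true
[2.1.1] exactly-one(false, true, false) = true
[2.1.2] false AND false AND true AND true = false
[2.1] true OR false = true
[2] NOT true = false
[3] true → false = false
[root] true OR false OR false = true
Overall: true → honored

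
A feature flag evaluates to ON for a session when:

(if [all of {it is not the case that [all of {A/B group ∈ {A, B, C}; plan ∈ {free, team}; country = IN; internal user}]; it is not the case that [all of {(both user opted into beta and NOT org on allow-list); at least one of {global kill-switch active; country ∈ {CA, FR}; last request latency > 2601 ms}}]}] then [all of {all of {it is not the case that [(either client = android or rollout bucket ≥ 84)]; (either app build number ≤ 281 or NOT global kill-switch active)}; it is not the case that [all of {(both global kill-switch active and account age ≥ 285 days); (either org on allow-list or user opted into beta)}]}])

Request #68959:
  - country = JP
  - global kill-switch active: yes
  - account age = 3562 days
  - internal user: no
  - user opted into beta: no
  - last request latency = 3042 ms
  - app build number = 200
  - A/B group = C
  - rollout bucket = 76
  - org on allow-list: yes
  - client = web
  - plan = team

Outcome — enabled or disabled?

Atomic conditions:
  A/B group ∈ {A, B, C}: C is in the set → true
  plan ∈ {free, team}: team is in the set → true
  country = IN: JP == IN is false
  internal user: no → false
  user opted into beta: no → false
  NOT org on allow-list: yes → false
  global kill-switch active: yes → true
  country ∈ {CA, FR}: JP is not in the set → false
  last request latency > 2601 ms: 3042 > 2601 is true
  client = android: web == android is false
  rollout bucket ≥ 84: 76 ≥ 84 is false
  app build number ≤ 281: 200 ≤ 281 is true
  NOT global kill-switch active: yes → false
  account age ≥ 285 days: 3562 ≥ 285 is true
  org on allow-list: yes → true
Combine:
[1.1.1] true AND true AND false AND false = false
[1.1] NOT false = true
[1.2.1.1] false AND false = false
[1.2.1.2] true OR false OR true = true
[1.2.1] false AND true = false
[1.2] NOT false = true
[1] true AND true = true
[2.1.1.1] false OR false = false
[2.1.1] NOT false = true
[2.1.2] true OR false = true
[2.1] true AND true = true
[2.2.1.1] true AND true = true
[2.2.1.2] true OR false = true
[2.2.1] true AND true = true
[2.2] NOT true = false
[2] true AND false = false
[root] true → false = false
Overall: false → disabled

Disabled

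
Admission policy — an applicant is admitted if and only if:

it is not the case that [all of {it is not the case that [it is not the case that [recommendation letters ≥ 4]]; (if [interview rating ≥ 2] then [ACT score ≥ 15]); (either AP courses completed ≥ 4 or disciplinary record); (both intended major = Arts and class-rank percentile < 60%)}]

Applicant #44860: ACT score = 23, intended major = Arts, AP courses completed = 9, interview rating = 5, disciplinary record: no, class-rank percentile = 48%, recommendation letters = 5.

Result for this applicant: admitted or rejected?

Atomic conditions:
  recommendation letters ≥ 4: 5 ≥ 4 is true
  interview rating ≥ 2: 5 ≥ 2 is true
  ACT score ≥ 15: 23 ≥ 15 is true
  AP courses completed ≥ 4: 9 ≥ 4 is true
  disciplinary record: no → false
  intended major = Arts: Arts == Arts is true
  class-rank percentile < 60%: 48 < 60 is true
Combine:
[1.1.1] NOT true = false
[1.1] NOT false = true
[1.2] true → true = true
[1.3] true OR false = true
[1.4] true AND true = true
[1] true AND true AND true AND true = true
[root] NOT true = false
Overall: false → rejected

Rejected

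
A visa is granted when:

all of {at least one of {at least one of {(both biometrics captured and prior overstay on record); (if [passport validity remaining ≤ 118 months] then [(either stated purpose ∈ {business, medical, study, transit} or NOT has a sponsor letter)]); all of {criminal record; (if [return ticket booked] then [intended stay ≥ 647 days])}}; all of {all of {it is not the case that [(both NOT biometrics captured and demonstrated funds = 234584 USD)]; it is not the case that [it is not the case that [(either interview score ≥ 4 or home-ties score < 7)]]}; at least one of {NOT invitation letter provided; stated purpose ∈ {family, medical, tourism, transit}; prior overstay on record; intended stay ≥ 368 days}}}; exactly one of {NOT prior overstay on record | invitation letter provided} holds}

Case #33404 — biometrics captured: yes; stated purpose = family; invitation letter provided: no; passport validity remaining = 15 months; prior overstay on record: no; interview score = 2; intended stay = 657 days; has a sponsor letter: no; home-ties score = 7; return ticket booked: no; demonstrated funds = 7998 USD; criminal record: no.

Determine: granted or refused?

Granted

Atomic conditions:
  biometrics captured: yes → true
  prior overstay on record: no → false
  passport validity remaining ≤ 118 months: 15 ≤ 118 is true
  stated purpose ∈ {business, medical, study, transit}: family is not in the set → false
  NOT has a sponsor letter: no → true
  criminal record: no → false
  return ticket booked: no → false
  intended stay ≥ 647 days: 657 ≥ 647 is true
  NOT biometrics captured: yes → false
  demonstrated funds = 234584 USD: 7998 == 234584 is false
  interview score ≥ 4: 2 ≥ 4 is false
  home-ties score < 7: 7 < 7 is false
  NOT invitation letter provided: no → true
  stated purpose ∈ {family, medical, tourism, transit}: family is in the set → true
  intended stay ≥ 368 days: 657 ≥ 368 is true
  NOT prior overstay on record: no → true
  invitation letter provided: no → false
Combine:
[1.1.1] true AND false = false
[1.1.2.2] false OR true = true
[1.1.2] true → true = true
[1.1.3.2] false → true (antecedent false ⇒ implication holds) = true
[1.1.3] false AND true = false
[1.1] false OR true OR false = true
[1.2.1.1.1] false AND false = false
[1.2.1.1] NOT false = true
[1.2.1.2.1.1] false OR false = false
[1.2.1.2.1] NOT false = true
[1.2.1.2] NOT true = false
[1.2.1] true AND false = false
[1.2.2] true OR true OR false OR true = true
[1.2] false AND true = false
[1] true OR false = true
[2] exactly-one(true, false) = true
[root] true AND true = true
Overall: true → granted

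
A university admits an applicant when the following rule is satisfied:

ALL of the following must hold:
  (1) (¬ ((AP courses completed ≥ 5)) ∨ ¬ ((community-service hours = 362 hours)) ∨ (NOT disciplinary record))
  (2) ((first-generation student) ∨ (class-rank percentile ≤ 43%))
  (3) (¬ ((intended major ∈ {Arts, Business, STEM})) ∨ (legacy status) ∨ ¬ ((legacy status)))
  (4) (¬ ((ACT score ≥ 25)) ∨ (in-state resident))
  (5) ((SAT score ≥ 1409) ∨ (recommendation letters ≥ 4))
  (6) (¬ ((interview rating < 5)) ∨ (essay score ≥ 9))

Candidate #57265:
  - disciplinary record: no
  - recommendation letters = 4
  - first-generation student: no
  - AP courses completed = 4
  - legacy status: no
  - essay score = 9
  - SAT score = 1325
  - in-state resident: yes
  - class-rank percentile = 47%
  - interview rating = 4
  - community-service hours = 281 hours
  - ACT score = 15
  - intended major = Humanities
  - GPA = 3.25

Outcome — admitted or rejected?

Atomic conditions:
  AP courses completed ≥ 5: 4 ≥ 5 is false
  community-service hours = 362 hours: 281 == 362 is false
  NOT disciplinary record: no → true
  first-generation student: no → false
  class-rank percentile ≤ 43%: 47 ≤ 43 is false
  intended major ∈ {Arts, Business, STEM}: Humanities is not in the set → false
  legacy status: no → false
  ACT score ≥ 25: 15 ≥ 25 is false
  in-state resident: yes → true
  SAT score ≥ 1409: 1325 ≥ 1409 is false
  recommendation letters ≥ 4: 4 ≥ 4 is true
  interview rating < 5: 4 < 5 is true
  essay score ≥ 9: 9 ≥ 9 is true
Combine:
[1.1] NOT false = true
[1.2] NOT false = true
[1] true OR true OR true = true
[2] false OR false = false
[3.1] NOT false = true
[3.3] NOT false = true
[3] true OR false OR true = true
[4.1] NOT false = true
[4] true OR true = true
[5] false OR true = true
[6.1] NOT true = false
[6] false OR true = true
[root] true AND false AND true AND true AND true AND true = false
Overall: false → rejected

Rejected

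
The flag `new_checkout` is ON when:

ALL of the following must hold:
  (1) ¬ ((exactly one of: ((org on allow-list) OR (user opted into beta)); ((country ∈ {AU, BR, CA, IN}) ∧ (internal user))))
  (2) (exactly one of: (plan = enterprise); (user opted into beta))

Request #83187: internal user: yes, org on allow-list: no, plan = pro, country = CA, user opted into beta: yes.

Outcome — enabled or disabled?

Enabled

Atomic conditions:
  org on allow-list: no → false
  user opted into beta: yes → true
  country ∈ {AU, BR, CA, IN}: CA is in the set → true
  internal user: yes → true
  plan = enterprise: pro == enterprise is false
Combine:
[1.1.1] false OR true = true
[1.1.2] true AND true = true
[1.1] exactly-one(true, true) = false
[1] NOT false = true
[2] exactly-one(false, true) = true
[root] true AND true = true
Overall: true → enabled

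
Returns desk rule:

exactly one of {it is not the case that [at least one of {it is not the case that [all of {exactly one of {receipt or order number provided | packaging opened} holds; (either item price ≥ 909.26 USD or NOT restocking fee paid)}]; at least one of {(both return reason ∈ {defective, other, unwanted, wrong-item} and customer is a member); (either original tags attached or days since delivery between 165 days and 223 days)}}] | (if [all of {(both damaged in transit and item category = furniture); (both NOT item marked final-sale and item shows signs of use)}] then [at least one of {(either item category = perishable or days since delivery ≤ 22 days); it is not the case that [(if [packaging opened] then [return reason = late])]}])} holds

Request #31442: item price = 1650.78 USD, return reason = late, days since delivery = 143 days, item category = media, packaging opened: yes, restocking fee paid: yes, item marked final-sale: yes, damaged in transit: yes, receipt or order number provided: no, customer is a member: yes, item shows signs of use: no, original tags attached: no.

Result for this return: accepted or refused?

Refused

Atomic conditions:
  receipt or order number provided: no → false
  packaging opened: yes → true
  item price ≥ 909.26 USD: 1650.78 ≥ 909.26 is true
  NOT restocking fee paid: yes → false
  return reason ∈ {defective, other, unwanted, wrong-item}: late is not in the set → false
  customer is a member: yes → true
  original tags attached: no → false
  days since delivery between 165 days and 223 days: 143 in [165, 223] is false
  damaged in transit: yes → true
  item category = furniture: media == furniture is false
  NOT item marked final-sale: yes → false
  item shows signs of use: no → false
  item category = perishable: media == perishable is false
  days since delivery ≤ 22 days: 143 ≤ 22 is false
  return reason = late: late == late is true
Combine:
[1.1.1.1.1] exactly-one(false, true) = true
[1.1.1.1.2] true OR false = true
[1.1.1.1] true AND true = true
[1.1.1] NOT true = false
[1.1.2.1] false AND true = false
[1.1.2.2] false OR false = false
[1.1.2] false OR false = false
[1.1] false OR false = false
[1] NOT false = true
[2.1.1] true AND false = false
[2.1.2] false AND false = false
[2.1] false AND false = false
[2.2.1] false OR false = false
[2.2.2.1] true → true = true
[2.2.2] NOT true = false
[2.2] false OR false = false
[2] false → false (antecedent false ⇒ implication holds) = true
[root] exactly-one(true, true) = false
Overall: false → refused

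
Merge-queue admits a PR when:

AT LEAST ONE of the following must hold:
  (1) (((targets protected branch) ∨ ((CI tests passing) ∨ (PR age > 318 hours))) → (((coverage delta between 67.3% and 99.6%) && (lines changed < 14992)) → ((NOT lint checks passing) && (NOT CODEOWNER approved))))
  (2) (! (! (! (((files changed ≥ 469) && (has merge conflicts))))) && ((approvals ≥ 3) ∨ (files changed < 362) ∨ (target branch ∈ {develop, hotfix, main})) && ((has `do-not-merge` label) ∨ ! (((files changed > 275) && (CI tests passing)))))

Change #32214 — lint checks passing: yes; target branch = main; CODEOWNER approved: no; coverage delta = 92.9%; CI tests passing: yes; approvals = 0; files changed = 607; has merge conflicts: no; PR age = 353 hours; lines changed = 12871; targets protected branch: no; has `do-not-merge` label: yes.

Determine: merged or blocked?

Atomic conditions:
  targets protected branch: no → false
  CI tests passing: yes → true
  PR age > 318 hours: 353 > 318 is true
  coverage delta between 67.3% and 99.6%: 92.9 in [67.3, 99.6] is true
  lines changed < 14992: 12871 < 14992 is true
  NOT lint checks passing: yes → false
  NOT CODEOWNER approved: no → true
  files changed ≥ 469: 607 ≥ 469 is true
  has merge conflicts: no → false
  approvals ≥ 3: 0 ≥ 3 is false
  files changed < 362: 607 < 362 is false
  target branch ∈ {develop, hotfix, main}: main is in the set → true
  has `do-not-merge` label: yes → true
  files changed > 275: 607 > 275 is true
Combine:
[1.1.2] true OR true = true
[1.1] false OR true = true
[1.2.1] true AND true = true
[1.2.2] false AND true = false
[1.2] true → false = false
[1] true → false = false
[2.1.1.1.1] true AND false = false
[2.1.1.1] NOT false = true
[2.1.1] NOT true = false
[2.1] NOT false = true
[2.2] false OR false OR true = true
[2.3.2.1] true AND true = true
[2.3.2] NOT true = false
[2.3] true OR false = true
[2] true AND true AND true = true
[root] false OR true = true
Overall: true → merged

Merged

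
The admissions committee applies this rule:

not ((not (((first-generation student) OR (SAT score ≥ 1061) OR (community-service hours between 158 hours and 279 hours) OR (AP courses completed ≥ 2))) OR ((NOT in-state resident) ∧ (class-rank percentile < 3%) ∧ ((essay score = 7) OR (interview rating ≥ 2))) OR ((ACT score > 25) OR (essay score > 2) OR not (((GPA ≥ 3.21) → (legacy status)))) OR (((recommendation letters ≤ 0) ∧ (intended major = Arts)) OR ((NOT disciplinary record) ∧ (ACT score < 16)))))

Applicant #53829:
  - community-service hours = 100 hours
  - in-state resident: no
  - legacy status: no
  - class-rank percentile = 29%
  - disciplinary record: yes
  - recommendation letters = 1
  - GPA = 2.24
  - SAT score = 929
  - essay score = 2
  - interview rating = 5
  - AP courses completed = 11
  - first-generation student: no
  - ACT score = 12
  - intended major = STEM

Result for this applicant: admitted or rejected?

Admitted

Atomic conditions:
  first-generation student: no → false
  SAT score ≥ 1061: 929 ≥ 1061 is false
  community-service hours between 158 hours and 279 hours: 100 in [158, 279] is false
  AP courses completed ≥ 2: 11 ≥ 2 is true
  NOT in-state resident: no → true
  class-rank percentile < 3%: 29 < 3 is false
  essay score = 7: 2 == 7 is false
  interview rating ≥ 2: 5 ≥ 2 is true
  ACT score > 25: 12 > 25 is false
  essay score > 2: 2 > 2 is false
  GPA ≥ 3.21: 2.24 ≥ 3.21 is false
  legacy status: no → false
  recommendation letters ≤ 0: 1 ≤ 0 is false
  intended major = Arts: STEM == Arts is false
  NOT disciplinary record: yes → false
  ACT score < 16: 12 < 16 is true
Combine:
[1.1.1] false OR false OR false OR true = true
[1.1] NOT true = false
[1.2.3] false OR true = true
[1.2] true AND false AND true = false
[1.3.3.1] false → false (antecedent false ⇒ implication holds) = true
[1.3.3] NOT true = false
[1.3] false OR false OR false = false
[1.4.1] false AND false = false
[1.4.2] false AND true = false
[1.4] false OR false = false
[1] false OR false OR false OR false = false
[root] NOT false = true
Overall: true → admitted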